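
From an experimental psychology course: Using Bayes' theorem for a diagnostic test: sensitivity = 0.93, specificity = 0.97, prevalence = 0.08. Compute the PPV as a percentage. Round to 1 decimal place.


PPV = (sens * prev) / (sens * prev + (1-spec) * (1-prev))
Numerator = 0.93 * 0.08 = 0.0744
P(positive and no disease) = (1 - spec) * (1 - prev) = (1 - 0.97) * (1 - 0.08) = 0.0276
Denominator = 0.0744 + 0.0276 = 0.102
PPV = 0.0744 / 0.102 = 0.729412
As percentage = 72.9


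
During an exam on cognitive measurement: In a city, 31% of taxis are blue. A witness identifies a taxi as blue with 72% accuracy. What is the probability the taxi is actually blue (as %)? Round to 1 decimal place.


P(blue | says blue) = P(says blue | blue)*P(blue) / [P(says blue | blue)*P(blue) + P(says blue | not blue)*P(not blue)]
Numerator = 0.72 * 0.31 = 0.2232
False identification = 0.28 * 0.69 = 0.1932
P = 0.2232 / (0.2232 + 0.1932)
= 0.2232 / 0.4164
As percentage = 53.6


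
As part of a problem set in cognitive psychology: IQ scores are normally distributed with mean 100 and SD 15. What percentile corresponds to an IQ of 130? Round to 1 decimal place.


z = (IQ - mean) / SD
z = (130 - 100) / 15 = 2.0
Percentile = Phi(2.0) * 100
Phi(2.0) = 0.97725
= 97.7


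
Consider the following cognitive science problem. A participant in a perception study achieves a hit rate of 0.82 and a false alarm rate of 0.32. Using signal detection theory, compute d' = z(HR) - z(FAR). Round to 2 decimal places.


d' = z(HR) - z(FAR)
z(0.82) = 0.9154
z(0.32) = -0.4677
d' = 0.9154 - -0.4677
= 1.38


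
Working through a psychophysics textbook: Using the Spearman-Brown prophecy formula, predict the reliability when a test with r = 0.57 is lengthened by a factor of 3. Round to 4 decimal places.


r_new = n*r / (1 + (n-1)*r)
Numerator = 3 * 0.57 = 1.71
Denominator = 1 + 2 * 0.57 = 2.14
r_new = 1.71 / 2.14
= 0.7991


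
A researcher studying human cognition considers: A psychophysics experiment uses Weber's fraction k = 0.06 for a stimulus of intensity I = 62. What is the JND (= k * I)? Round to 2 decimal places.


JND = k * I
JND = 0.06 * 62
= 3.72


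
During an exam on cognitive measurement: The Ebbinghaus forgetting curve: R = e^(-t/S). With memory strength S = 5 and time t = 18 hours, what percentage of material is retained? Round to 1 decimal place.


R = e^(-t/S)
-t/S = -18/5 = -3.6
R = e^(-3.6) = 0.027324
Percentage = 0.027324 * 100
= 2.7


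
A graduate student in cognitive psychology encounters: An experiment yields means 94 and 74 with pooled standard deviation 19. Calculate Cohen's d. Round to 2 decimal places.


Cohen's d = (M1 - M2) / S_pooled
= (94 - 74) / 19
= 20 / 19
= 1.05


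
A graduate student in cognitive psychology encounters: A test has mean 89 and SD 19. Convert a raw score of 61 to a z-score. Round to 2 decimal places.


z = (X - mu) / sigma
= (61 - 89) / 19
= -28 / 19
= -1.47


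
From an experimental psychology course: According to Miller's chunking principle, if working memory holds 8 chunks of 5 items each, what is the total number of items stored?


Total items = chunks * items_per_chunk
= 8 * 5
= 40


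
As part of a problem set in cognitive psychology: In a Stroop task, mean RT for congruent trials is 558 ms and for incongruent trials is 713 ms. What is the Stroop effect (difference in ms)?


Stroop effect = RT(incongruent) - RT(congruent)
= 713 - 558
= 155 ms


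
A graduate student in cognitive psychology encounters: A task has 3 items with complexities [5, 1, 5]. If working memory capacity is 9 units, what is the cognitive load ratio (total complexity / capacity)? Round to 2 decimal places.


Total complexity = 5 + 1 + 5 = 11
Load = total / capacity = 11 / 9
= 1.22


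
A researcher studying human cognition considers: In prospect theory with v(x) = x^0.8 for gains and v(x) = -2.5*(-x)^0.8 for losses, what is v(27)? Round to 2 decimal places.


Since x = 27 >= 0, use v(x) = x^0.8
27^0.8 = 13.9666
v(27) = 13.97


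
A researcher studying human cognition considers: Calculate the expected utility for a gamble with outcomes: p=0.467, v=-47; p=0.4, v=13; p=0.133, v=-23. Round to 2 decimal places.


EU = sum(p_i * v_i)
0.467 * -47 = -21.949
0.4 * 13 = 5.2
0.133 * -23 = -3.059
EU = -21.949 + 5.2 + -3.059
= -19.81


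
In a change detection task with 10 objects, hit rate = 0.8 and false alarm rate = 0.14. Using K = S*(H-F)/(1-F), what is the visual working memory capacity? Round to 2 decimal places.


K = S * (H - F) / (1 - F)
H - F = 0.66
1 - F = 0.86
K = 10 * 0.66 / 0.86
= 7.67


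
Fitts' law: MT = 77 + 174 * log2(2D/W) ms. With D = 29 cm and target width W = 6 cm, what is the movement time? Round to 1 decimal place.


MT = 77 + 174 * log2(2*29/6)
2D/W = 9.666667
log2(9.666667) = 3.273
MT = 77 + 174 * 3.273
= 646.5 ms


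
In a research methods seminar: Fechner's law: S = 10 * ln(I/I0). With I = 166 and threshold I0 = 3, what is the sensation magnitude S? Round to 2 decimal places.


S = 10 * ln(166/3)
I/I0 = 55.333333
ln(55.333333) = 4.0134
S = 10 * 4.0134
= 40.13


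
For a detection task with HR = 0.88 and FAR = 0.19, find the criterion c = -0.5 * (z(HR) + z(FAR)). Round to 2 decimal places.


c = -0.5 * (z(HR) + z(FAR))
z(0.88) = 1.175
z(0.19) = -0.8779
c = -0.5 * (1.175 + -0.8779)
= -0.5 * 0.2971
= -0.15


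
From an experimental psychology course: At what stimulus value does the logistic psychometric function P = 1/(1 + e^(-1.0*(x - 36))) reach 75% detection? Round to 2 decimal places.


At P = 0.75: 0.75 = 1/(1 + e^(-k*(x-x0)))
Solving: e^(-k*(x-x0)) = 1/3
x = x0 + ln(3)/k
ln(3) = 1.0986
x = 36 + 1.0986/1.0
= 36 + 1.0986
= 37.10


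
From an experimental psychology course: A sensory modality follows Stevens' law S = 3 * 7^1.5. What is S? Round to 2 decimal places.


S = 3 * 7^1.5
7^1.5 = 18.5203
S = 3 * 18.5203
= 55.56


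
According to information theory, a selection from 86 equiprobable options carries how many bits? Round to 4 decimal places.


H = log2(n)
H = log2(86)
= 6.4263


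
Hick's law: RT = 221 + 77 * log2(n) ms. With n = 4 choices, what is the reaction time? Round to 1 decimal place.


RT = 221 + 77 * log2(4)
log2(4) = 2.0
RT = 221 + 77 * 2.0
= 221 + 154.0
= 375.0 ms


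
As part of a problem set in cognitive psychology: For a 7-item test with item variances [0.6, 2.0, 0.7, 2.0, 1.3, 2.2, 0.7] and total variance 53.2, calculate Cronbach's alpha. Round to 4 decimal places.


alpha = (k/(k-1)) * (1 - sum(s_i^2)/s_total^2)
sum(item variances) = 9.5
k/(k-1) = 7/6 = 1.166667
1 - 9.5/53.2 = 1 - 0.178571 = 0.821429
alpha = 1.166667 * 0.821429
= 0.9583


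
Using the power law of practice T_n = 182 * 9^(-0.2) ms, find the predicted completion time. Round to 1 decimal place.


T_n = 182 * 9^(-0.2)
9^(-0.2) = 0.644394
T_n = 182 * 0.644394
= 117.3 ms


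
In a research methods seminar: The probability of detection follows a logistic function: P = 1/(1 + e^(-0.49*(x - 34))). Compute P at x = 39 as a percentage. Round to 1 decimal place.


P(x) = 1/(1 + e^(-0.49*(39 - 34)))
Exponent = -0.49 * 5 = -2.45
e^(-2.45) = 0.086294
P = 1/(1 + 0.086294) = 0.920561
Percentage = 92.1


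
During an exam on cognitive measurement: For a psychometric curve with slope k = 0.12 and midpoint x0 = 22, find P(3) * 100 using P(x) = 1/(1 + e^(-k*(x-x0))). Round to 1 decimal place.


P(x) = 1/(1 + e^(-0.12*(3 - 22)))
Exponent = -0.12 * -19 = 2.28
e^(2.28) = 9.77668
P = 1/(1 + 9.77668) = 0.092793
Percentage = 9.3


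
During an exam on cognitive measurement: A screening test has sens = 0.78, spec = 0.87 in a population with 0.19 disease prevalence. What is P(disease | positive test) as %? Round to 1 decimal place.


PPV = (sens * prev) / (sens * prev + (1-spec) * (1-prev))
Numerator = 0.78 * 0.19 = 0.1482
P(positive and no disease) = (1 - spec) * (1 - prev) = (1 - 0.87) * (1 - 0.19) = 0.1053
Denominator = 0.1482 + 0.1053 = 0.2535
PPV = 0.1482 / 0.2535 = 0.584615
As percentage = 58.5


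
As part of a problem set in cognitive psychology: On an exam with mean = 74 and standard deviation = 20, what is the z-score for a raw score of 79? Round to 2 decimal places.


z = (X - mu) / sigma
= (79 - 74) / 20
= 5 / 20
= 0.25


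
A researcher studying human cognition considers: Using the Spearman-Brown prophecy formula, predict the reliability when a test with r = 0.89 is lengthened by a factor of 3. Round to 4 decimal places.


r_new = n*r / (1 + (n-1)*r)
Numerator = 3 * 0.89 = 2.67
Denominator = 1 + 2 * 0.89 = 2.78
r_new = 2.67 / 2.78
= 0.9604


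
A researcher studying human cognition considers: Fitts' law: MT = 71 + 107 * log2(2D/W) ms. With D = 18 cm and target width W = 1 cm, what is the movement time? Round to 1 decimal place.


MT = 71 + 107 * log2(2*18/1)
2D/W = 36.0
log2(36.0) = 5.1699
MT = 71 + 107 * 5.1699
= 624.2 ms


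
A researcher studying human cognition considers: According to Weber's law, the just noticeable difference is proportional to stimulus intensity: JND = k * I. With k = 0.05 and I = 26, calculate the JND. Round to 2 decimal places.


JND = k * I
JND = 0.05 * 26
= 1.30


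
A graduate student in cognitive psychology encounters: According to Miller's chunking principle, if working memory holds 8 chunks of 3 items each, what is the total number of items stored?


Total items = chunks * items_per_chunk
= 8 * 3
= 24


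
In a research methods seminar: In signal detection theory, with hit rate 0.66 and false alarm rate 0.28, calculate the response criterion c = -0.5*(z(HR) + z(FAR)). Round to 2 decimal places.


c = -0.5 * (z(HR) + z(FAR))
z(0.66) = 0.4125
z(0.28) = -0.5828
c = -0.5 * (0.4125 + -0.5828)
= -0.5 * -0.1703
= 0.09


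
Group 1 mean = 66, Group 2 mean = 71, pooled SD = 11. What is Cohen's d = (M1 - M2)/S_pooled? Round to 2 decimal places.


Cohen's d = (M1 - M2) / S_pooled
= (66 - 71) / 11
= -5 / 11
= -0.45


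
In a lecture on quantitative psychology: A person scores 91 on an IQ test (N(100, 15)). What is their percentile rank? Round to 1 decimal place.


z = (IQ - mean) / SD
z = (91 - 100) / 15 = -0.6
Percentile = Phi(-0.6) * 100
Phi(-0.6) = 0.274253
= 27.4


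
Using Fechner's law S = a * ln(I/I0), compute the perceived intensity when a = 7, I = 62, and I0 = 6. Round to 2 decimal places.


S = 7 * ln(62/6)
I/I0 = 10.333333
ln(10.333333) = 2.3354
S = 7 * 2.3354
= 16.35


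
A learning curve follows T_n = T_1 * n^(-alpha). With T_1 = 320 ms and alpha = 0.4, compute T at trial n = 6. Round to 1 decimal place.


T_n = 320 * 6^(-0.4)
6^(-0.4) = 0.488359
T_n = 320 * 0.488359
= 156.3 ms


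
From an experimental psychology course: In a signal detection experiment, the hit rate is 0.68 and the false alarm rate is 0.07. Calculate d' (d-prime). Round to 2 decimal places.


d' = z(HR) - z(FAR)
z(0.68) = 0.4677
z(0.07) = -1.4758
d' = 0.4677 - -1.4758
= 1.94


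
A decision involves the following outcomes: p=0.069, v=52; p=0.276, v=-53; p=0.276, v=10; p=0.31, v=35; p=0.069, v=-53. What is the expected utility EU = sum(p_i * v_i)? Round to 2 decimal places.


EU = sum(p_i * v_i)
0.069 * 52 = 3.588
0.276 * -53 = -14.628
0.276 * 10 = 2.76
0.31 * 35 = 10.85
0.069 * -53 = -3.657
EU = 3.588 + -14.628 + 2.76 + 10.85 + -3.657
= -1.09


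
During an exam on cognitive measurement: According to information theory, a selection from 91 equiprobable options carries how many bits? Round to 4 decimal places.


H = log2(n)
H = log2(91)
= 6.5078


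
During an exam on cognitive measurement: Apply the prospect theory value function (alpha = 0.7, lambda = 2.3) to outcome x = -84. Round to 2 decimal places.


Since x = -84 < 0, use v(x) = -lambda*(-x)^alpha
(-x) = 84
84^0.7 = 22.2329
v(-84) = -2.3 * 22.2329
= -51.14


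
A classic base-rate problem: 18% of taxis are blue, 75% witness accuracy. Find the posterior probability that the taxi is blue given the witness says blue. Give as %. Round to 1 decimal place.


P(blue | says blue) = P(says blue | blue)*P(blue) / [P(says blue | blue)*P(blue) + P(says blue | not blue)*P(not blue)]
Numerator = 0.75 * 0.18 = 0.135
False identification = 0.25 * 0.82 = 0.205
P = 0.135 / (0.135 + 0.205)
= 0.135 / 0.34
As percentage = 39.7


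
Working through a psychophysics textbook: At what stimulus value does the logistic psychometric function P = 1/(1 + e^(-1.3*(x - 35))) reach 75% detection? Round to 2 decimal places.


At P = 0.75: 0.75 = 1/(1 + e^(-k*(x-x0)))
Solving: e^(-k*(x-x0)) = 1/3
x = x0 + ln(3)/k
ln(3) = 1.0986
x = 35 + 1.0986/1.3
= 35 + 0.8451
= 35.85


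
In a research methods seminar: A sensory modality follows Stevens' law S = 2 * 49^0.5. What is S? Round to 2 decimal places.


S = 2 * 49^0.5
49^0.5 = 7.0
S = 2 * 7.0
= 14.00


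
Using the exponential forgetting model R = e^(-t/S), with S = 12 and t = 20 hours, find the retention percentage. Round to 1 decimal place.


R = e^(-t/S)
-t/S = -20/12 = -1.666667
R = e^(-1.666667) = 0.188876
Percentage = 0.188876 * 100
= 18.9


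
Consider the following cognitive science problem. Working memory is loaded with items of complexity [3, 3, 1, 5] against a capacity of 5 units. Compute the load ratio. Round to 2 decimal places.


Total complexity = 3 + 3 + 1 + 5 = 12
Load = total / capacity = 12 / 5
= 2.40


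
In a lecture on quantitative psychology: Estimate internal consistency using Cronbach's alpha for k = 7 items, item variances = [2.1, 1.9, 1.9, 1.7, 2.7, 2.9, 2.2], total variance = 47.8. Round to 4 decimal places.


alpha = (k/(k-1)) * (1 - sum(s_i^2)/s_total^2)
sum(item variances) = 15.4
k/(k-1) = 7/6 = 1.166667
1 - 15.4/47.8 = 1 - 0.322176 = 0.677824
alpha = 1.166667 * 0.677824
= 0.7908


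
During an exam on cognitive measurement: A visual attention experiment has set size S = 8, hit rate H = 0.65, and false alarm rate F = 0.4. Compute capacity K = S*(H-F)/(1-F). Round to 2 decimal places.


K = S * (H - F) / (1 - F)
H - F = 0.25
1 - F = 0.6
K = 8 * 0.25 / 0.6
= 3.33


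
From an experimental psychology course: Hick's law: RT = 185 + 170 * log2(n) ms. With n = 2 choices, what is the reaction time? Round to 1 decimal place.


RT = 185 + 170 * log2(2)
log2(2) = 1.0
RT = 185 + 170 * 1.0
= 185 + 170.0
= 355.0 ms


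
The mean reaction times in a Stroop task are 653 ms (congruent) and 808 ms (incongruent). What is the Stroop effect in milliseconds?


Stroop effect = RT(incongruent) - RT(congruent)
= 808 - 653
= 155 ms


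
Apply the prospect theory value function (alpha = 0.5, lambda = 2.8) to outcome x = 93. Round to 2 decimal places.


Since x = 93 >= 0, use v(x) = x^0.5
93^0.5 = 9.6437
v(93) = 9.64


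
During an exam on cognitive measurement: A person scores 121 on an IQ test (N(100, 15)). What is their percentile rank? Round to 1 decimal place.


z = (IQ - mean) / SD
z = (121 - 100) / 15 = 1.4
Percentile = Phi(1.4) * 100
Phi(1.4) = 0.919243
= 91.9


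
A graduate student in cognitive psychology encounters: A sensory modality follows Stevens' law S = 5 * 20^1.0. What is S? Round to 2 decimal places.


S = 5 * 20^1.0
20^1.0 = 20.0
S = 5 * 20.0
= 100.00


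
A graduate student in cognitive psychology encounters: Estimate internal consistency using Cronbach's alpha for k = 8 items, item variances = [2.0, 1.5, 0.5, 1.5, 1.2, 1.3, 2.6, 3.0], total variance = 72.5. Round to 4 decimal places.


alpha = (k/(k-1)) * (1 - sum(s_i^2)/s_total^2)
sum(item variances) = 13.6
k/(k-1) = 8/7 = 1.142857
1 - 13.6/72.5 = 1 - 0.187586 = 0.812414
alpha = 1.142857 * 0.812414
= 0.9285


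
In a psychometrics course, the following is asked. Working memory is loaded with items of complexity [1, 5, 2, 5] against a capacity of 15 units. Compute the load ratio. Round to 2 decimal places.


Total complexity = 1 + 5 + 2 + 5 = 13
Load = total / capacity = 13 / 15
= 0.87


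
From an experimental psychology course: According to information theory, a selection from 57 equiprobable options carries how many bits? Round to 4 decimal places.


H = log2(n)
H = log2(57)
= 5.8329


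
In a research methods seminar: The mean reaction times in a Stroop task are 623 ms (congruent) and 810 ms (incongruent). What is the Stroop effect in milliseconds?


Stroop effect = RT(incongruent) - RT(congruent)
= 810 - 623
= 187 ms


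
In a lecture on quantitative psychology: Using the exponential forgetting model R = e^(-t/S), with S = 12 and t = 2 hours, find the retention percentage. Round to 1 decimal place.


R = e^(-t/S)
-t/S = -2/12 = -0.166667
R = e^(-0.166667) = 0.846481
Percentage = 0.846481 * 100
= 84.6


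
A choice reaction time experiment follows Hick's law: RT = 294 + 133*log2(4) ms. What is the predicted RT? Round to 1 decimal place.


RT = 294 + 133 * log2(4)
log2(4) = 2.0
RT = 294 + 133 * 2.0
= 294 + 266.0
= 560.0 ms


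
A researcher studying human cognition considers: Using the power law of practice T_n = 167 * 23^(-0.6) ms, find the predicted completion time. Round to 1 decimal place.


T_n = 167 * 23^(-0.6)
23^(-0.6) = 0.152392
T_n = 167 * 0.152392
= 25.4 ms


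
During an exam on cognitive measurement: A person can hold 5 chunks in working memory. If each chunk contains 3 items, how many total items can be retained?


Total items = chunks * items_per_chunk
= 5 * 3
= 15


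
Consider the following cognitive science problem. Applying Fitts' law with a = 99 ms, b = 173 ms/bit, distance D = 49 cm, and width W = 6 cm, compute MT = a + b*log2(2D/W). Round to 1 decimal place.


MT = 99 + 173 * log2(2*49/6)
2D/W = 16.333333
log2(16.333333) = 4.0297
MT = 99 + 173 * 4.0297
= 796.1 ms


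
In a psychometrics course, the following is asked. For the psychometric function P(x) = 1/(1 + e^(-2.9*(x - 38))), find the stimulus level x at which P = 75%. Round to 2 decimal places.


At P = 0.75: 0.75 = 1/(1 + e^(-k*(x-x0)))
Solving: e^(-k*(x-x0)) = 1/3
x = x0 + ln(3)/k
ln(3) = 1.0986
x = 38 + 1.0986/2.9
= 38 + 0.3788
= 38.38


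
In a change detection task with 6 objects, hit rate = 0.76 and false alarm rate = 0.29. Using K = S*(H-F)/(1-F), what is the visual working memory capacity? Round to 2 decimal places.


K = S * (H - F) / (1 - F)
H - F = 0.47
1 - F = 0.71
K = 6 * 0.47 / 0.71
= 3.97


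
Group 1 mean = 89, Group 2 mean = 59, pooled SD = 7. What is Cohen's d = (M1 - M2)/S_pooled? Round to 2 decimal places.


Cohen's d = (M1 - M2) / S_pooled
= (89 - 59) / 7
= 30 / 7
= 4.29


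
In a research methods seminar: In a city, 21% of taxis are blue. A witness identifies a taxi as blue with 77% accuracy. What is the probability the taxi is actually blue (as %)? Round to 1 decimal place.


P(blue | says blue) = P(says blue | blue)*P(blue) / [P(says blue | blue)*P(blue) + P(says blue | not blue)*P(not blue)]
Numerator = 0.77 * 0.21 = 0.1617
False identification = 0.23 * 0.79 = 0.1817
P = 0.1617 / (0.1617 + 0.1817)
= 0.1617 / 0.3434
As percentage = 47.1


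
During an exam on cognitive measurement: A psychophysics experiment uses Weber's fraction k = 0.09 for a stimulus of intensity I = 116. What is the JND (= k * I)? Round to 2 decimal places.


JND = k * I
JND = 0.09 * 116
= 10.44


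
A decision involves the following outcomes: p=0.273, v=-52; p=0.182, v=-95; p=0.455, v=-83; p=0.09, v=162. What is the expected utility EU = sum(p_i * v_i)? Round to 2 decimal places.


EU = sum(p_i * v_i)
0.273 * -52 = -14.196
0.182 * -95 = -17.29
0.455 * -83 = -37.765
0.09 * 162 = 14.58
EU = -14.196 + -17.29 + -37.765 + 14.58
= -54.67


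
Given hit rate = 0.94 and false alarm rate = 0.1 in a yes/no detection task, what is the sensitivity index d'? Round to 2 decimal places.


d' = z(HR) - z(FAR)
z(0.94) = 1.5548
z(0.1) = -1.2816
d' = 1.5548 - -1.2816
= 2.84


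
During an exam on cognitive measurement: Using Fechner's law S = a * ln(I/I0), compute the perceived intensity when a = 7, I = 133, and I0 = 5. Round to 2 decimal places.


S = 7 * ln(133/5)
I/I0 = 26.6
ln(26.6) = 3.2809
S = 7 * 3.2809
= 22.97


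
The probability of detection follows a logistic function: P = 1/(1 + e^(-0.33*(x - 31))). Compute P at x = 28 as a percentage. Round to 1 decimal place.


P(x) = 1/(1 + e^(-0.33*(28 - 31)))
Exponent = -0.33 * -3 = 0.99
e^(0.99) = 2.691234
P = 1/(1 + 2.691234) = 0.270912
Percentage = 27.1


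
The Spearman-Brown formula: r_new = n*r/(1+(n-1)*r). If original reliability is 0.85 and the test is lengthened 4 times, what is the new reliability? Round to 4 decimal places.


r_new = n*r / (1 + (n-1)*r)
Numerator = 4 * 0.85 = 3.4
Denominator = 1 + 3 * 0.85 = 3.55
r_new = 3.4 / 3.55
= 0.9577


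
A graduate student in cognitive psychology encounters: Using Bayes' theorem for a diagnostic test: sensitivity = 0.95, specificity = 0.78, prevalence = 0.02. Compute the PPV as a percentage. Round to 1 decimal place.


PPV = (sens * prev) / (sens * prev + (1-spec) * (1-prev))
Numerator = 0.95 * 0.02 = 0.019
P(positive and no disease) = (1 - spec) * (1 - prev) = (1 - 0.78) * (1 - 0.02) = 0.2156
Denominator = 0.019 + 0.2156 = 0.2346
PPV = 0.019 / 0.2346 = 0.080989
As percentage = 8.1


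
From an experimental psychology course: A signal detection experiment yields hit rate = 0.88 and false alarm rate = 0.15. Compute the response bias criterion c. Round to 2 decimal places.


c = -0.5 * (z(HR) + z(FAR))
z(0.88) = 1.175
z(0.15) = -1.0364
c = -0.5 * (1.175 + -1.0364)
= -0.5 * 0.1386
= -0.07


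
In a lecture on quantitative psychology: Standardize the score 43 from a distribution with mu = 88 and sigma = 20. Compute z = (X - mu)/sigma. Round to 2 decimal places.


z = (X - mu) / sigma
= (43 - 88) / 20
= -45 / 20
= -2.25


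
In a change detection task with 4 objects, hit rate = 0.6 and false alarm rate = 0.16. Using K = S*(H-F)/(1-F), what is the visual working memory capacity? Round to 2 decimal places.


K = S * (H - F) / (1 - F)
H - F = 0.44
1 - F = 0.84
K = 4 * 0.44 / 0.84
= 2.10


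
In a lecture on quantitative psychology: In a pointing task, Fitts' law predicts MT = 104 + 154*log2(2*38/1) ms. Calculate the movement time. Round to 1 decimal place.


MT = 104 + 154 * log2(2*38/1)
2D/W = 76.0
log2(76.0) = 6.2479
MT = 104 + 154 * 6.2479
= 1066.2 ms


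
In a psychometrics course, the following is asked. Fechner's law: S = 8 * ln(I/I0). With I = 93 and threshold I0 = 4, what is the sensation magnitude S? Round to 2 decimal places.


S = 8 * ln(93/4)
I/I0 = 23.25
ln(23.25) = 3.1463
S = 8 * 3.1463
= 25.17


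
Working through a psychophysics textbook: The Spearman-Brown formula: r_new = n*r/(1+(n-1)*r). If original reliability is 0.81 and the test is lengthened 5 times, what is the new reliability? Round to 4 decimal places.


r_new = n*r / (1 + (n-1)*r)
Numerator = 5 * 0.81 = 4.05
Denominator = 1 + 4 * 0.81 = 4.24
r_new = 4.05 / 4.24
= 0.9552


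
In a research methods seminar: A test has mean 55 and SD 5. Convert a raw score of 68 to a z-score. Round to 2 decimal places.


z = (X - mu) / sigma
= (68 - 55) / 5
= 13 / 5
= 2.60


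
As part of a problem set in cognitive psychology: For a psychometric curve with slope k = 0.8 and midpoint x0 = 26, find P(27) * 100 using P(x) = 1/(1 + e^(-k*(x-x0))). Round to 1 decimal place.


P(x) = 1/(1 + e^(-0.8*(27 - 26)))
Exponent = -0.8 * 1 = -0.8
e^(-0.8) = 0.449329
P = 1/(1 + 0.449329) = 0.689974
Percentage = 69.0


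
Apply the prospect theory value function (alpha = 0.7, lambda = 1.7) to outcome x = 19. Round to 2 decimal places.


Since x = 19 >= 0, use v(x) = x^0.7
19^0.7 = 7.8547
v(19) = 7.85


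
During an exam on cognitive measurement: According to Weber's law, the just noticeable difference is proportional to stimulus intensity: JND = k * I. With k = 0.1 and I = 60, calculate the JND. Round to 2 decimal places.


JND = k * I
JND = 0.1 * 60
= 6.00


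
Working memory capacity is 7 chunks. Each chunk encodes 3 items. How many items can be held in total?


Total items = chunks * items_per_chunk
= 7 * 3
= 21


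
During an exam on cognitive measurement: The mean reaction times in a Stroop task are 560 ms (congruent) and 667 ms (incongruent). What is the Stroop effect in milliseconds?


Stroop effect = RT(incongruent) - RT(congruent)
= 667 - 560
= 107 ms


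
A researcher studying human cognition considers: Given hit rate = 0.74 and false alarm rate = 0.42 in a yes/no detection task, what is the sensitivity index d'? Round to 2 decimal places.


d' = z(HR) - z(FAR)
z(0.74) = 0.6433
z(0.42) = -0.2019
d' = 0.6433 - -0.2019
= 0.85


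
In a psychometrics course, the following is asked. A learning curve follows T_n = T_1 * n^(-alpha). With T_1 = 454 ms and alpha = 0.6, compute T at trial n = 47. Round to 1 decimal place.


T_n = 454 * 47^(-0.6)
47^(-0.6) = 0.099252
T_n = 454 * 0.099252
= 45.1 ms


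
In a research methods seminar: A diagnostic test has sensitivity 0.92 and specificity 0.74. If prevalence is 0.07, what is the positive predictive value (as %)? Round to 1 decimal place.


PPV = (sens * prev) / (sens * prev + (1-spec) * (1-prev))
Numerator = 0.92 * 0.07 = 0.0644
P(positive and no disease) = (1 - spec) * (1 - prev) = (1 - 0.74) * (1 - 0.07) = 0.2418
Denominator = 0.0644 + 0.2418 = 0.3062
PPV = 0.0644 / 0.3062 = 0.21032
As percentage = 21.0


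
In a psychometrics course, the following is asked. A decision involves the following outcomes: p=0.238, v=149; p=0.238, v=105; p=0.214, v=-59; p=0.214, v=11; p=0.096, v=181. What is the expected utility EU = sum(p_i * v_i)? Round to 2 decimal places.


EU = sum(p_i * v_i)
0.238 * 149 = 35.462
0.238 * 105 = 24.99
0.214 * -59 = -12.626
0.214 * 11 = 2.354
0.096 * 181 = 17.376
EU = 35.462 + 24.99 + -12.626 + 2.354 + 17.376
= 67.56


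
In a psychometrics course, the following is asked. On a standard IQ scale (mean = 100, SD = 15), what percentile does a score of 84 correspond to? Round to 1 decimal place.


z = (IQ - mean) / SD
z = (84 - 100) / 15 = -1.0667
Percentile = Phi(-1.0667) * 100
Phi(-1.0667) = 0.143054
= 14.3


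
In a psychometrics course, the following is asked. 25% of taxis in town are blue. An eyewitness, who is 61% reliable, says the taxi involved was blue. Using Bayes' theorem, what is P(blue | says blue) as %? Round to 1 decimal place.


P(blue | says blue) = P(says blue | blue)*P(blue) / [P(says blue | blue)*P(blue) + P(says blue | not blue)*P(not blue)]
Numerator = 0.61 * 0.25 = 0.1525
False identification = 0.39 * 0.75 = 0.2925
P = 0.1525 / (0.1525 + 0.2925)
= 0.1525 / 0.445
As percentage = 34.3


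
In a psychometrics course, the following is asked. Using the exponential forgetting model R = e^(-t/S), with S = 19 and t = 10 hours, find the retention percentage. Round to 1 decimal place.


R = e^(-t/S)
-t/S = -10/19 = -0.526316
R = e^(-0.526316) = 0.590777
Percentage = 0.590777 * 100
= 59.1


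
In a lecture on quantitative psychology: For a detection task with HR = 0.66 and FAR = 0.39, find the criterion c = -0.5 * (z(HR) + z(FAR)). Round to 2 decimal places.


c = -0.5 * (z(HR) + z(FAR))
z(0.66) = 0.4125
z(0.39) = -0.2793
c = -0.5 * (0.4125 + -0.2793)
= -0.5 * 0.1332
= -0.07


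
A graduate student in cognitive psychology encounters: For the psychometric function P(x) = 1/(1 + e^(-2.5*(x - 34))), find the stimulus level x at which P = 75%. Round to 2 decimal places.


At P = 0.75: 0.75 = 1/(1 + e^(-k*(x-x0)))
Solving: e^(-k*(x-x0)) = 1/3
x = x0 + ln(3)/k
ln(3) = 1.0986
x = 34 + 1.0986/2.5
= 34 + 0.4394
= 34.44


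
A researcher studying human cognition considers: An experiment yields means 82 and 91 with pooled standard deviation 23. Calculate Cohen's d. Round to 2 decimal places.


Cohen's d = (M1 - M2) / S_pooled
= (82 - 91) / 23
= -9 / 23
= -0.39


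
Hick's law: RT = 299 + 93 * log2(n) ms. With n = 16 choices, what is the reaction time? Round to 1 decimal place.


RT = 299 + 93 * log2(16)
log2(16) = 4.0
RT = 299 + 93 * 4.0
= 299 + 372.0
= 671.0 ms


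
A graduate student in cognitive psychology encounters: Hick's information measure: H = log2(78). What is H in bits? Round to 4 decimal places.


H = log2(n)
H = log2(78)
= 6.2854


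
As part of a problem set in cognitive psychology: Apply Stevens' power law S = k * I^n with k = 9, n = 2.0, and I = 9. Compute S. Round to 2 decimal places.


S = 9 * 9^2.0
9^2.0 = 81.0
S = 9 * 81.0
= 729.00


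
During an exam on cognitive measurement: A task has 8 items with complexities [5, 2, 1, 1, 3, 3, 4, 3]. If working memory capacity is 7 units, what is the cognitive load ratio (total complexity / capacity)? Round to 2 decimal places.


Total complexity = 5 + 2 + 1 + 1 + 3 + 3 + 4 + 3 = 22
Load = total / capacity = 22 / 7
= 3.14


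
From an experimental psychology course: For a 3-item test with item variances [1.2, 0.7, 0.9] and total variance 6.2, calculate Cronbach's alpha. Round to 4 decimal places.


alpha = (k/(k-1)) * (1 - sum(s_i^2)/s_total^2)
sum(item variances) = 2.8
k/(k-1) = 3/2 = 1.5
1 - 2.8/6.2 = 1 - 0.451613 = 0.548387
alpha = 1.5 * 0.548387
= 0.8226


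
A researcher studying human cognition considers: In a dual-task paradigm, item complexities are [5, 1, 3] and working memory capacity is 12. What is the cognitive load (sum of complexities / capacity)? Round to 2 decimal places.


Total complexity = 5 + 1 + 3 = 9
Load = total / capacity = 9 / 12
= 0.75


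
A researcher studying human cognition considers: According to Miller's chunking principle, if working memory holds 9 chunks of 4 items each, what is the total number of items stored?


Total items = chunks * items_per_chunk
= 9 * 4
= 36


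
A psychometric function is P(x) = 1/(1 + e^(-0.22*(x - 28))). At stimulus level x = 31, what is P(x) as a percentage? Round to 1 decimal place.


P(x) = 1/(1 + e^(-0.22*(31 - 28)))
Exponent = -0.22 * 3 = -0.66
e^(-0.66) = 0.516851
P = 1/(1 + 0.516851) = 0.659261
Percentage = 65.9


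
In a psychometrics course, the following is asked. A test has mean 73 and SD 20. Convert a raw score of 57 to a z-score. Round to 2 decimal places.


z = (X - mu) / sigma
= (57 - 73) / 20
= -16 / 20
= -0.80


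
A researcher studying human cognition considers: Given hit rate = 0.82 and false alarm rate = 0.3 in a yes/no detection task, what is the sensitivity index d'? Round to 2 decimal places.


d' = z(HR) - z(FAR)
z(0.82) = 0.9154
z(0.3) = -0.5244
d' = 0.9154 - -0.5244
= 1.44


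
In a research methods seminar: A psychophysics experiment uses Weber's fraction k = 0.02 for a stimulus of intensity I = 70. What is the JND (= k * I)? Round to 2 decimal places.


JND = k * I
JND = 0.02 * 70
= 1.40


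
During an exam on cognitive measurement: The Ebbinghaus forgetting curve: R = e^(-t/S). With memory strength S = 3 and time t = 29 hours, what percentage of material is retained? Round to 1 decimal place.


R = e^(-t/S)
-t/S = -29/3 = -9.666667
R = e^(-9.666667) = 6.3e-05
Percentage = 6.3e-05 * 100
= 0.0


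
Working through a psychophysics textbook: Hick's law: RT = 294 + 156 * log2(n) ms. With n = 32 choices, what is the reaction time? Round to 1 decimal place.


RT = 294 + 156 * log2(32)
log2(32) = 5.0
RT = 294 + 156 * 5.0
= 294 + 780.0
= 1074.0 ms


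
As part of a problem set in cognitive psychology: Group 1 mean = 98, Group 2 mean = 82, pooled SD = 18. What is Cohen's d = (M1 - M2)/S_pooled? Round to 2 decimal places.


Cohen's d = (M1 - M2) / S_pooled
= (98 - 82) / 18
= 16 / 18
= 0.89


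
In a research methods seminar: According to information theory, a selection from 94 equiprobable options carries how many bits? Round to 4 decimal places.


H = log2(n)
H = log2(94)
= 6.5546


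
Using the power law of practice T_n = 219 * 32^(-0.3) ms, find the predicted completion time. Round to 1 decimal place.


T_n = 219 * 32^(-0.3)
32^(-0.3) = 0.353553
T_n = 219 * 0.353553
= 77.4 ms


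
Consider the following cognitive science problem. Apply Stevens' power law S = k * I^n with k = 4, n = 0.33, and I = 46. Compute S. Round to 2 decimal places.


S = 4 * 46^0.33
46^0.33 = 3.5376
S = 4 * 3.5376
= 14.15


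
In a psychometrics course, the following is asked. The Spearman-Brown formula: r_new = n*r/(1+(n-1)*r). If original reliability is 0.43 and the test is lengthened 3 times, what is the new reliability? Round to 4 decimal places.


r_new = n*r / (1 + (n-1)*r)
Numerator = 3 * 0.43 = 1.29
Denominator = 1 + 2 * 0.43 = 1.86
r_new = 1.29 / 1.86
= 0.6935


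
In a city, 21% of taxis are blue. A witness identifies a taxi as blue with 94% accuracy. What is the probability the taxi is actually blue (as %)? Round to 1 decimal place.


P(blue | says blue) = P(says blue | blue)*P(blue) / [P(says blue | blue)*P(blue) + P(says blue | not blue)*P(not blue)]
Numerator = 0.94 * 0.21 = 0.1974
False identification = 0.06 * 0.79 = 0.0474
P = 0.1974 / (0.1974 + 0.0474)
= 0.1974 / 0.2448
As percentage = 80.6


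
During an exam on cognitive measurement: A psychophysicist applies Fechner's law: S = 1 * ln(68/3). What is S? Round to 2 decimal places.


S = 1 * ln(68/3)
I/I0 = 22.666667
ln(22.666667) = 3.1209
S = 1 * 3.1209
= 3.12


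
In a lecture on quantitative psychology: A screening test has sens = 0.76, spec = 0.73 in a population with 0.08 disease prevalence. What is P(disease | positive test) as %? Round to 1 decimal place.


PPV = (sens * prev) / (sens * prev + (1-spec) * (1-prev))
Numerator = 0.76 * 0.08 = 0.0608
P(positive and no disease) = (1 - spec) * (1 - prev) = (1 - 0.73) * (1 - 0.08) = 0.2484
Denominator = 0.0608 + 0.2484 = 0.3092
PPV = 0.0608 / 0.3092 = 0.196636
As percentage = 19.7


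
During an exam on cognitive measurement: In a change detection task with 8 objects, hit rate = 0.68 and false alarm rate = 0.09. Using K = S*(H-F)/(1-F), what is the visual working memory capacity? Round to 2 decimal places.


K = S * (H - F) / (1 - F)
H - F = 0.59
1 - F = 0.91
K = 8 * 0.59 / 0.91
= 5.19


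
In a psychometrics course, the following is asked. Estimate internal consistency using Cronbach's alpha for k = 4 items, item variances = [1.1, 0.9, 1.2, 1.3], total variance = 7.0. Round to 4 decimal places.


alpha = (k/(k-1)) * (1 - sum(s_i^2)/s_total^2)
sum(item variances) = 4.5
k/(k-1) = 4/3 = 1.333333
1 - 4.5/7.0 = 1 - 0.642857 = 0.357143
alpha = 1.333333 * 0.357143
= 0.4762


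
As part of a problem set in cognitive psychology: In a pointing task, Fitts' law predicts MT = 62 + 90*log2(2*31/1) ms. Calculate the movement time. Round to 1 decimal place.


MT = 62 + 90 * log2(2*31/1)
2D/W = 62.0
log2(62.0) = 5.9542
MT = 62 + 90 * 5.9542
= 597.9 ms


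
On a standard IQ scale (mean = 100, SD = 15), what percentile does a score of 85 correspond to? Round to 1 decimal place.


z = (IQ - mean) / SD
z = (85 - 100) / 15 = -1.0
Percentile = Phi(-1.0) * 100
Phi(-1.0) = 0.158655
= 15.9


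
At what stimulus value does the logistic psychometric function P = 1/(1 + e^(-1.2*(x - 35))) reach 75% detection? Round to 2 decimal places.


At P = 0.75: 0.75 = 1/(1 + e^(-k*(x-x0)))
Solving: e^(-k*(x-x0)) = 1/3
x = x0 + ln(3)/k
ln(3) = 1.0986
x = 35 + 1.0986/1.2
= 35 + 0.9155
= 35.92


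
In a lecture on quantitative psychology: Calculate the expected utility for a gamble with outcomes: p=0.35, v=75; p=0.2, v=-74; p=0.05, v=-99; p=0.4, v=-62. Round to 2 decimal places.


EU = sum(p_i * v_i)
0.35 * 75 = 26.25
0.2 * -74 = -14.8
0.05 * -99 = -4.95
0.4 * -62 = -24.8
EU = 26.25 + -14.8 + -4.95 + -24.8
= -18.30


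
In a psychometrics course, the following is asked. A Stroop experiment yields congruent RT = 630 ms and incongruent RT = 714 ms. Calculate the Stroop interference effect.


Stroop effect = RT(incongruent) - RT(congruent)
= 714 - 630
= 84 ms


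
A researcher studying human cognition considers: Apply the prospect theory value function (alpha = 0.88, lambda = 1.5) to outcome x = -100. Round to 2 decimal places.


Since x = -100 < 0, use v(x) = -lambda*(-x)^alpha
(-x) = 100
100^0.88 = 57.544
v(-100) = -1.5 * 57.544
= -86.32


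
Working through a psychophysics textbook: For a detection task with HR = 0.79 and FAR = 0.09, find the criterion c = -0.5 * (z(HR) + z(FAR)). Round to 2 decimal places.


c = -0.5 * (z(HR) + z(FAR))
z(0.79) = 0.8064
z(0.09) = -1.3408
c = -0.5 * (0.8064 + -1.3408)
= -0.5 * -0.5344
= 0.27


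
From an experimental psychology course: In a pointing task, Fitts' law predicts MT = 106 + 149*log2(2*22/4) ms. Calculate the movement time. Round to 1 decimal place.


MT = 106 + 149 * log2(2*22/4)
2D/W = 11.0
log2(11.0) = 3.4594
MT = 106 + 149 * 3.4594
= 621.5 ms


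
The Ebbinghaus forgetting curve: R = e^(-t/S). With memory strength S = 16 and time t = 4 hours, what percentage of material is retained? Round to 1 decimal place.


R = e^(-t/S)
-t/S = -4/16 = -0.25
R = e^(-0.25) = 0.778801
Percentage = 0.778801 * 100
= 77.9


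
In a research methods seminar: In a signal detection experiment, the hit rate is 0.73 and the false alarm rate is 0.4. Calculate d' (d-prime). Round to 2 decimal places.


d' = z(HR) - z(FAR)
z(0.73) = 0.6128
z(0.4) = -0.2533
d' = 0.6128 - -0.2533
= 0.87


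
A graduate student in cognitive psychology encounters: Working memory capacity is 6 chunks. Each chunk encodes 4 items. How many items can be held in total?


Total items = chunks * items_per_chunk
= 6 * 4
= 24


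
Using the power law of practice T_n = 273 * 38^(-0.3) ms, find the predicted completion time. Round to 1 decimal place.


T_n = 273 * 38^(-0.3)
38^(-0.3) = 0.335788
T_n = 273 * 0.335788
= 91.7 ms


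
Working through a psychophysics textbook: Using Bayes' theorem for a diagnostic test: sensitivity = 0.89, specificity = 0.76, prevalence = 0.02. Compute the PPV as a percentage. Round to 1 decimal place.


PPV = (sens * prev) / (sens * prev + (1-spec) * (1-prev))
Numerator = 0.89 * 0.02 = 0.0178
P(positive and no disease) = (1 - spec) * (1 - prev) = (1 - 0.76) * (1 - 0.02) = 0.2352
Denominator = 0.0178 + 0.2352 = 0.253
PPV = 0.0178 / 0.253 = 0.070356
As percentage = 7.0


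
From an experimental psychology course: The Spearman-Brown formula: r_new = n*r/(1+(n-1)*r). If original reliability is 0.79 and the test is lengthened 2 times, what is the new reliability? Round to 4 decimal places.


r_new = n*r / (1 + (n-1)*r)
Numerator = 2 * 0.79 = 1.58
Denominator = 1 + 1 * 0.79 = 1.79
r_new = 1.58 / 1.79
= 0.8827


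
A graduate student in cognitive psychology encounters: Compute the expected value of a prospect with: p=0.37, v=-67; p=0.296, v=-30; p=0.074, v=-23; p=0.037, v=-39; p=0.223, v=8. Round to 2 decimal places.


EU = sum(p_i * v_i)
0.37 * -67 = -24.79
0.296 * -30 = -8.88
0.074 * -23 = -1.702
0.037 * -39 = -1.443
0.223 * 8 = 1.784
EU = -24.79 + -8.88 + -1.702 + -1.443 + 1.784
= -35.03


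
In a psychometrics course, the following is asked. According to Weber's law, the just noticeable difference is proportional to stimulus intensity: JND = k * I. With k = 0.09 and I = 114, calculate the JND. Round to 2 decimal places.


JND = k * I
JND = 0.09 * 114
= 10.26


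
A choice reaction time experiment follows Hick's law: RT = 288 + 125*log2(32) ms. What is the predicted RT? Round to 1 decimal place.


RT = 288 + 125 * log2(32)
log2(32) = 5.0
RT = 288 + 125 * 5.0
= 288 + 625.0
= 913.0 ms


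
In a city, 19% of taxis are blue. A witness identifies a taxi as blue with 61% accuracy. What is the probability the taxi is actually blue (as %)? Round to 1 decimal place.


P(blue | says blue) = P(says blue | blue)*P(blue) / [P(says blue | blue)*P(blue) + P(says blue | not blue)*P(not blue)]
Numerator = 0.61 * 0.19 = 0.1159
False identification = 0.39 * 0.81 = 0.3159
P = 0.1159 / (0.1159 + 0.3159)
= 0.1159 / 0.4318
As percentage = 26.8


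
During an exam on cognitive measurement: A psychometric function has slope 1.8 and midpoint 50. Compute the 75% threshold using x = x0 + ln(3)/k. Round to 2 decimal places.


At P = 0.75: 0.75 = 1/(1 + e^(-k*(x-x0)))
Solving: e^(-k*(x-x0)) = 1/3
x = x0 + ln(3)/k
ln(3) = 1.0986
x = 50 + 1.0986/1.8
= 50 + 0.6103
= 50.61
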